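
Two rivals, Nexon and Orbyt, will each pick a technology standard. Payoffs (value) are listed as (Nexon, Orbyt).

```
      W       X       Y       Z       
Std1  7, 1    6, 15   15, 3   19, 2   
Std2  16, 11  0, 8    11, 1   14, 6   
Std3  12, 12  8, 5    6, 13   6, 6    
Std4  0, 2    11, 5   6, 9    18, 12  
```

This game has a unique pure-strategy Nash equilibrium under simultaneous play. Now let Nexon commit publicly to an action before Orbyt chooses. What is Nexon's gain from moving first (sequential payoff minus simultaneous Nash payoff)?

Backward induction with Nexon moving first.
- Std1: BR = X, leader payoff 6.
- Std2: BR = W, leader payoff 16.
- Std3: BR = Y, leader payoff 6.
- Std4: BR = Z, leader payoff 18.
Nexon's induced payoffs are 6, 16, 6, 18, so Nexon commits to Std4. Subgame-perfect outcome: (Std4, Z) with payoffs (18, 12).
Now find the simultaneous Nash equilibrium.
Nexon's best replies: W→Std2; X→Std4; Y→Std1; Z→Std1.
Orbyt's best replies: Std1→X; Std2→W; Std3→Y; Std4→Z.
Only (Std2, W) has each player best-responding; Nash payoffs (16, 11).
Nexon's commitment gain: 18 − 16 = 2.

2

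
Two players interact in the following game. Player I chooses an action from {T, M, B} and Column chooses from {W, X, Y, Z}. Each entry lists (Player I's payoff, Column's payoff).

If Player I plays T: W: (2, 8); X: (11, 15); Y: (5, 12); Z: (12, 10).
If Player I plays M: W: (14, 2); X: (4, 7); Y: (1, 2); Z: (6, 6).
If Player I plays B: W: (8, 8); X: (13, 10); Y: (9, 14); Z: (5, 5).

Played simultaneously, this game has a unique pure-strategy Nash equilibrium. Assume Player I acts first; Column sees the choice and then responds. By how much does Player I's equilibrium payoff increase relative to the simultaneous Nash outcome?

Work backward from Column's decision.
- T → Column plays X (best of 8, 15, 12, 10); Player I gets 11.
- M → Column plays X (best of 2, 7, 2, 6); Player I gets 4.
- B → Column plays Y (best of 8, 10, 14, 5); Player I gets 9.
Among 11, 4, 9, the best is 11 at T. Subgame-perfect outcome: (T, X) with payoffs (11, 15).
Under simultaneous play:
Player I's best replies: W→M; X→B; Y→B; Z→T.
Column's best replies: T→X; M→X; B→Y.
Only (B, Y) has each player best-responding; Nash payoffs (9, 14).
Player I's commitment gain: 11 − 9 = 2.

2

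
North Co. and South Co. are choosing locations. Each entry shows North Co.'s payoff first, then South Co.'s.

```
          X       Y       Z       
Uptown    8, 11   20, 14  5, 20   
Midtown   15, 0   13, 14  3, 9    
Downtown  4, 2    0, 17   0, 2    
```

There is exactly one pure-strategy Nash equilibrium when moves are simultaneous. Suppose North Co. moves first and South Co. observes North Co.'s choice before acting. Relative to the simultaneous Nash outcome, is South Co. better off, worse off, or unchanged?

Solve by backward induction (North Co. leads).
- Uptown → South Co. plays Z (best of 11, 14, 20); North Co. gets 5.
- Midtown → South Co. plays Y (best of 0, 14, 9); North Co. gets 13.
- Downtown → South Co. plays Y (best of 2, 17, 2); North Co. gets 0.
Maximizing over 5, 13, 0, North Co. chooses Midtown. Subgame-perfect outcome: (Midtown, Y) with payoffs (13, 14).
Now find the simultaneous Nash equilibrium.
North Co.'s best replies: X→Midtown; Y→Uptown; Z→Uptown.
South Co.'s best replies: Uptown→Z; Midtown→Y; Downtown→Y.
The unique mutual best reply is (Uptown, Z), giving (5, 20).
South Co. earns 14 sequentially versus 20 at the Nash outcome: worse off.

worse off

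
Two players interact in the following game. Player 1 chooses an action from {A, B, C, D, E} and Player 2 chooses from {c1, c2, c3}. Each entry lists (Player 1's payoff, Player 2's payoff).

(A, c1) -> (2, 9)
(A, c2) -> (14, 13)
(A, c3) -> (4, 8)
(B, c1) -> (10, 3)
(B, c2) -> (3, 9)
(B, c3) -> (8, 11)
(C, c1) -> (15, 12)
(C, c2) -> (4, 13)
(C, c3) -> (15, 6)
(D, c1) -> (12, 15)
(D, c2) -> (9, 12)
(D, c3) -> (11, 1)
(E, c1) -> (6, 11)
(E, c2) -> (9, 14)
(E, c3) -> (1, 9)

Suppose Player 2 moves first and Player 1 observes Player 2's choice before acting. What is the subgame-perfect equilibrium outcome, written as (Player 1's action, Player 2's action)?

(A, c2)

Work backward from Player 1's decision.
- c1: Player 1 compares 2, 10, 15, 12, 6 and picks C; Player 2 would get 12.
- c2: Player 1 compares 14, 3, 4, 9, 9 and picks A; Player 2 would get 13.
- c3: Player 1 compares 4, 8, 15, 11, 1 and picks C; Player 2 would get 6.
Maximizing over 12, 13, 6, Player 2 chooses c2. Subgame-perfect outcome: (A, c2) with payoffs (14, 13).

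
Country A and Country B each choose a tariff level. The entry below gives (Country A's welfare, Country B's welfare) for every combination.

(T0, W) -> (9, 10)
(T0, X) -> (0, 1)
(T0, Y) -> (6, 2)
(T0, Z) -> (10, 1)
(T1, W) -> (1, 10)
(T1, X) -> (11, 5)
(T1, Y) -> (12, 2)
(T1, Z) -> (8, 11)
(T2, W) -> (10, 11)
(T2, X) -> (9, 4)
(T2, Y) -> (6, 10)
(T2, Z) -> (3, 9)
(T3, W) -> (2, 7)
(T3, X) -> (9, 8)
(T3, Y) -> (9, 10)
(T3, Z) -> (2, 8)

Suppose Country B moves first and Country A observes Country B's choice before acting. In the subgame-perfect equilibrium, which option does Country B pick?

W

Work backward from Country A's decision.
- W → Country A plays T2 (best of 9, 1, 10, 2); Country B gets 11.
- X → Country A plays T1 (best of 0, 11, 9, 9); Country B gets 5.
- Y → Country A plays T1 (best of 6, 12, 6, 9); Country B gets 2.
- Z → Country A plays T0 (best of 10, 8, 3, 2); Country B gets 1.
Among 11, 5, 2, 1, the best is 11 at W. Subgame-perfect outcome: (T2, W) with payoffs (10, 11).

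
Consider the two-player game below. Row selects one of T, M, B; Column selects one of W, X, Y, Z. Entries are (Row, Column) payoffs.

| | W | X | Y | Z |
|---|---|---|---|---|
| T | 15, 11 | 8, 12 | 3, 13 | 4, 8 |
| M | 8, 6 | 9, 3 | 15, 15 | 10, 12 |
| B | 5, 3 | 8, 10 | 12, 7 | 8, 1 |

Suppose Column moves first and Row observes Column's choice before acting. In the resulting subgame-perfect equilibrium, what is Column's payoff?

15

Backward induction with Column moving first.
- W: BR = T, leader payoff 11.
- X: BR = M, leader payoff 3.
- Y: BR = M, leader payoff 15.
- Z: BR = M, leader payoff 12.
Among 11, 3, 15, 12, the best is 15 at Y. Subgame-perfect outcome: (M, Y) with payoffs (15, 15).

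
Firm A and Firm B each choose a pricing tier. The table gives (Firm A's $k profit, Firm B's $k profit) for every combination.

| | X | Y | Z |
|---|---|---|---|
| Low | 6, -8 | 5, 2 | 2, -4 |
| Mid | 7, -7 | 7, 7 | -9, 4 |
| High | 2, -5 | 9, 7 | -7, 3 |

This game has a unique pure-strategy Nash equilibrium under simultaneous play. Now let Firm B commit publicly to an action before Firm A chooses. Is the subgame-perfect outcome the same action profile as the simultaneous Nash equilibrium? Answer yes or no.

yes

Solve by backward induction (Firm B leads).
- X → Firm A plays Mid (best of 6, 7, 2); Firm B gets -7.
- Y → Firm A plays High (best of 5, 7, 9); Firm B gets 7.
- Z → Firm A plays Low (best of 2, -9, -7); Firm B gets -4.
Among -7, 7, -4, the best is 7 at Y. Subgame-perfect outcome: (High, Y) with payoffs (9, 7).
Under simultaneous play:
Firm A's best replies: X→Mid; Y→High; Z→Low.
Firm B's best replies: Low→Y; Mid→Y; High→Y.
The unique mutual best reply is (High, Y), giving (9, 7).
Sequential outcome (High, Y) coincides with the Nash profile (High, Y).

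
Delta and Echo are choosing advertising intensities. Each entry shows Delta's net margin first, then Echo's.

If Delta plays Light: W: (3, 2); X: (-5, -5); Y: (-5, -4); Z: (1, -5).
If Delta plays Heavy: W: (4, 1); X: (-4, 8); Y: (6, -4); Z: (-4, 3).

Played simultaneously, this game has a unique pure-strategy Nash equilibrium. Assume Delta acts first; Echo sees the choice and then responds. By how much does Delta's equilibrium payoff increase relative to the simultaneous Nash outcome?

Work backward from Echo's decision.
- Light: BR = W, leader payoff 3.
- Heavy: BR = X, leader payoff -4.
Among 3, -4, the best is 3 at Light. Subgame-perfect outcome: (Light, W) with payoffs (3, 2).
Under simultaneous play:
Delta's best replies: W→Heavy; X→Heavy; Y→Heavy; Z→Light.
Echo's best replies: Light→W; Heavy→X.
Only (Heavy, X) has each player best-responding; Nash payoffs (-4, 8).
Delta's commitment gain: 3 − -4 = 7.

7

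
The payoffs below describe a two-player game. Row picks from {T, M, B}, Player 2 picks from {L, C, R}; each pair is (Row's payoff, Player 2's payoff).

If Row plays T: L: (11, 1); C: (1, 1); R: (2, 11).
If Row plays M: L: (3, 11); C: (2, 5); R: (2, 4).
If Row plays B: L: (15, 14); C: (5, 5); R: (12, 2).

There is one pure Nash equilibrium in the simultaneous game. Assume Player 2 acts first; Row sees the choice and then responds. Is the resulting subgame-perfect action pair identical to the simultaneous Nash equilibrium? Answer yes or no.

Row best-responds to each possible Player 2 move:
- L: BR = B, leader payoff 14.
- C: BR = B, leader payoff 5.
- R: BR = B, leader payoff 2.
Player 2's induced payoffs are 14, 5, 2, so Player 2 commits to L. Subgame-perfect outcome: (B, L) with payoffs (15, 14).
Now find the simultaneous Nash equilibrium.
Row's best replies: L→B; C→B; R→B.
Player 2's best replies: T→R; M→L; B→L.
The unique mutual best reply is (B, L), giving (15, 14).
Sequential outcome (B, L) coincides with the Nash profile (B, L).

yes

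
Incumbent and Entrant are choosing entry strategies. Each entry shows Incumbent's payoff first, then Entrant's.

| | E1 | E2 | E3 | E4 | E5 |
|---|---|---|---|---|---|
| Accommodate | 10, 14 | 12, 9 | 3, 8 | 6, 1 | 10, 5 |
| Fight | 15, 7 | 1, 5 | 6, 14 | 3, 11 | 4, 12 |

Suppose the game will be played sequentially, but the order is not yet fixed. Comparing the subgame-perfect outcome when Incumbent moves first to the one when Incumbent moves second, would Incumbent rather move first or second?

first

If Incumbent leads: Entrant's best replies are Accommodate→E1, Fight→E3; Incumbent's induced payoffs 10, 6; outcome (Accommodate, E1), payoffs (10, 14).
If Entrant leads: Incumbent's best replies are E1→Fight, E2→Accommodate, E3→Fight, E4→Accommodate, E5→Accommodate; Entrant's induced payoffs 7, 9, 14, 1, 5; outcome (Fight, E3), payoffs (6, 14).
Incumbent gets 10 moving first and 6 moving second, so Incumbent prefers to move first.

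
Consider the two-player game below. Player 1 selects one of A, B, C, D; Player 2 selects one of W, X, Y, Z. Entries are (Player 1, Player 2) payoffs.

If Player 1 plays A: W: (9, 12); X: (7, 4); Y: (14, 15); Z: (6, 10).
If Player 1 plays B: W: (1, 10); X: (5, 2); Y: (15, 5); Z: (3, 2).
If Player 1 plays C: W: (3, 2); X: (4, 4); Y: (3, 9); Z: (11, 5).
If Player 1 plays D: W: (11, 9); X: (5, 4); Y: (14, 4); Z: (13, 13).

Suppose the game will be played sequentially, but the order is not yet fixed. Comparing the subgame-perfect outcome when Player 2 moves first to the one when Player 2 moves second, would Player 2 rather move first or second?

second

If Player 1 leads: Player 2's best replies are A→Y, B→W, C→Y, D→Z; Player 1's induced payoffs 14, 1, 3, 13; outcome (A, Y), payoffs (14, 15).
If Player 2 leads: Player 1's best replies are W→D, X→A, Y→B, Z→D; Player 2's induced payoffs 9, 4, 5, 13; outcome (D, Z), payoffs (13, 13).
Player 2 gets 13 moving first and 15 moving second, so Player 2 prefers to move second.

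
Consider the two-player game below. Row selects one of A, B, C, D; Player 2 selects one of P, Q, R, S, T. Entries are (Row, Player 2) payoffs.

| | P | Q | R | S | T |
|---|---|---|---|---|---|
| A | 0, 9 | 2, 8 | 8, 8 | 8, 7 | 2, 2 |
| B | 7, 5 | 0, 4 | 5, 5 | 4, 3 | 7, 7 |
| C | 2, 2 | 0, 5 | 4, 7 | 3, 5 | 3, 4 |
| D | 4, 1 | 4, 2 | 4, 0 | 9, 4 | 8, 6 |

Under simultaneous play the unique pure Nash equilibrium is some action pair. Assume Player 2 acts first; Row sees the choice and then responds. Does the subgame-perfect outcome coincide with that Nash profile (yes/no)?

no

Solve by backward induction (Player 2 leads).
- P: BR = B, leader payoff 5.
- Q: BR = D, leader payoff 2.
- R: BR = A, leader payoff 8.
- S: BR = D, leader payoff 4.
- T: BR = D, leader payoff 6.
Player 2's induced payoffs are 5, 2, 8, 4, 6, so Player 2 commits to R. Subgame-perfect outcome: (A, R) with payoffs (8, 8).
Under simultaneous play:
Row's best replies: P→B; Q→D; R→A; S→D; T→D.
Player 2's best replies: A→P; B→T; C→R; D→T.
The unique mutual best reply is (D, T), giving (8, 6).
Sequential outcome (A, R) differs from the Nash profile (D, T).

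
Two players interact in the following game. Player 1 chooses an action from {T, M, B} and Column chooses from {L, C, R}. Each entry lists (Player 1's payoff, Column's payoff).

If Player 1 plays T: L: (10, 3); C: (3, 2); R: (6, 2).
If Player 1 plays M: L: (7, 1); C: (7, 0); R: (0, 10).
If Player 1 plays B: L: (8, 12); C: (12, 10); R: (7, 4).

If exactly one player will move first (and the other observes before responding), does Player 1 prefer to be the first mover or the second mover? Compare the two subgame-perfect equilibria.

If Player 1 leads: Column's best replies are T→L, M→R, B→L; Player 1's induced payoffs 10, 0, 8; outcome (T, L), payoffs (10, 3).
If Column leads: Player 1's best replies are L→T, C→B, R→B; Column's induced payoffs 3, 10, 4; outcome (B, C), payoffs (12, 10).
Player 1 gets 10 moving first and 12 moving second, so Player 1 prefers to move second.

second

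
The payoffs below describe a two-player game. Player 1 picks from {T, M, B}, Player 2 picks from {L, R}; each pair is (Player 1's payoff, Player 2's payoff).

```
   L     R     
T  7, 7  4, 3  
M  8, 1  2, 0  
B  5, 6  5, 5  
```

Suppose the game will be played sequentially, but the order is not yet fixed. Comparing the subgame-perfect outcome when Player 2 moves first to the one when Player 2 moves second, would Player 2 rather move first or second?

If Player 1 leads: Player 2's best replies are T→L, M→L, B→L; Player 1's induced payoffs 7, 8, 5; outcome (M, L), payoffs (8, 1).
If Player 2 leads: Player 1's best replies are L→M, R→B; Player 2's induced payoffs 1, 5; outcome (B, R), payoffs (5, 5).
Player 2 gets 5 moving first and 1 moving second, so Player 2 prefers to move first.

first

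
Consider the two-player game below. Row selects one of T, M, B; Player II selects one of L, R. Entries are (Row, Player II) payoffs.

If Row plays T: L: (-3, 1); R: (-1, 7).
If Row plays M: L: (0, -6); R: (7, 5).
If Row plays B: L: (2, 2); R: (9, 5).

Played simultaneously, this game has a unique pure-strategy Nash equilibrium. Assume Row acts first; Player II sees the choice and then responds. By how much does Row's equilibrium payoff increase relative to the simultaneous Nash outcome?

0

Player II best-responds to each possible Row move:
- T → Player II plays R (best of 1, 7); Row gets -1.
- M → Player II plays R (best of -6, 5); Row gets 7.
- B → Player II plays R (best of 2, 5); Row gets 9.
Among -1, 7, 9, the best is 9 at B. Subgame-perfect outcome: (B, R) with payoffs (9, 5).
Now find the simultaneous Nash equilibrium.
Row's best replies: L→B; R→B.
Player II's best replies: T→R; M→R; B→R.
The unique mutual best reply is (B, R), giving (9, 5).
Row's commitment gain: 9 − 9 = 0.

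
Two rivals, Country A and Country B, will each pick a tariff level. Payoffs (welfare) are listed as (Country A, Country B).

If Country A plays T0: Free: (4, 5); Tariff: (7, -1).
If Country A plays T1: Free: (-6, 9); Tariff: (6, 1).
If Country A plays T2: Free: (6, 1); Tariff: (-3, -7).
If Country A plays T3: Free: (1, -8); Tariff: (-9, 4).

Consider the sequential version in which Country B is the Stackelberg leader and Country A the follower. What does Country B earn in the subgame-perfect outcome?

1

Work backward from Country A's decision.
- Free: Country A compares 4, -6, 6, 1 and picks T2; Country B would get 1.
- Tariff: Country A compares 7, 6, -3, -9 and picks T0; Country B would get -1.
Country B's induced payoffs are 1, -1, so Country B commits to Free. Subgame-perfect outcome: (T2, Free) with payoffs (6, 1).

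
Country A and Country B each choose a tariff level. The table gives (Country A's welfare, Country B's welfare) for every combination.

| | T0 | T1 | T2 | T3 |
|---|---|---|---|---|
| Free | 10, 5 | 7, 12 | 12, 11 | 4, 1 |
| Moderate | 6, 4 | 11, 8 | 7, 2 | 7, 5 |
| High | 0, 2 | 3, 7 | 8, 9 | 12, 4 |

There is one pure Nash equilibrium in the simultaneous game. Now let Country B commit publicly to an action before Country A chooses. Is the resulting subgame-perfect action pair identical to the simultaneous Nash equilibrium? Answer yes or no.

no

Country A best-responds to each possible Country B move:
- T0: BR = Free, leader payoff 5.
- T1: BR = Moderate, leader payoff 8.
- T2: BR = Free, leader payoff 11.
- T3: BR = High, leader payoff 4.
Country B's induced payoffs are 5, 8, 11, 4, so Country B commits to T2. Subgame-perfect outcome: (Free, T2) with payoffs (12, 11).
Under simultaneous play:
Country A's best replies: T0→Free; T1→Moderate; T2→Free; T3→High.
Country B's best replies: Free→T1; Moderate→T1; High→T2.
The unique mutual best reply is (Moderate, T1), giving (11, 8).
Sequential outcome (Free, T2) differs from the Nash profile (Moderate, T1).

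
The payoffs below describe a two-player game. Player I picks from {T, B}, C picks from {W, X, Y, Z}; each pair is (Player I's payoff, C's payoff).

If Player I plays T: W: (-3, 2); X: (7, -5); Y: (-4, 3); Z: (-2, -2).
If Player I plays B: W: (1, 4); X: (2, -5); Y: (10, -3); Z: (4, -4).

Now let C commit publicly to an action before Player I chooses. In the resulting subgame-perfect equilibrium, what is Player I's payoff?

Backward induction with C moving first.
- W: BR = B, leader payoff 4.
- X: BR = T, leader payoff -5.
- Y: BR = B, leader payoff -3.
- Z: BR = B, leader payoff -4.
C's induced payoffs are 4, -5, -3, -4, so C commits to W. Subgame-perfect outcome: (B, W) with payoffs (1, 4).

1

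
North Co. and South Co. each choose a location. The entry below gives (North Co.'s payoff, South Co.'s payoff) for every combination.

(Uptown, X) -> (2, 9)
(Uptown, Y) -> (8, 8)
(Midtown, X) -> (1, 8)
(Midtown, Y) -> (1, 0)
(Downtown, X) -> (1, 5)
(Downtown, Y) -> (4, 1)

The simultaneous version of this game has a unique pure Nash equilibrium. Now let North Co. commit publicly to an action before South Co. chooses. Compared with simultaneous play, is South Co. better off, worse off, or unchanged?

unchanged

Backward induction with North Co. moving first.
- Uptown: South Co. compares 9, 8 and picks X; North Co. would get 2.
- Midtown: South Co. compares 8, 0 and picks X; North Co. would get 1.
- Downtown: South Co. compares 5, 1 and picks X; North Co. would get 1.
Maximizing over 2, 1, 1, North Co. chooses Uptown. Subgame-perfect outcome: (Uptown, X) with payoffs (2, 9).
Under simultaneous play:
North Co.'s best replies: X→Uptown; Y→Uptown.
South Co.'s best replies: Uptown→X; Midtown→X; Downtown→X.
The unique mutual best reply is (Uptown, X), giving (2, 9).
South Co. earns 9 sequentially versus 9 at the Nash outcome: unchanged.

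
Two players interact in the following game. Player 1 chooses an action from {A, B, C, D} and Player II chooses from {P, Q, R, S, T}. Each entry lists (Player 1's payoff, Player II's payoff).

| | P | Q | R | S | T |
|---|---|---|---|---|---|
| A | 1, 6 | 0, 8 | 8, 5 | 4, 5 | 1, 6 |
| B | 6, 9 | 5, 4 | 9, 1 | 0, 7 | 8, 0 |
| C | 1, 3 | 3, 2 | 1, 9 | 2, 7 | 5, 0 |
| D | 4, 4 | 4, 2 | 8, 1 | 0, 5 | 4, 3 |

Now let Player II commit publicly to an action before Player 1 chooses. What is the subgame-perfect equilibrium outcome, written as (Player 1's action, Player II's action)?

Work backward from Player 1's decision.
- P: Player 1 compares 1, 6, 1, 4 and picks B; Player II would get 9.
- Q: Player 1 compares 0, 5, 3, 4 and picks B; Player II would get 4.
- R: Player 1 compares 8, 9, 1, 8 and picks B; Player II would get 1.
- S: Player 1 compares 4, 0, 2, 0 and picks A; Player II would get 5.
- T: Player 1 compares 1, 8, 5, 4 and picks B; Player II would get 0.
Among 9, 4, 1, 5, 0, the best is 9 at P. Subgame-perfect outcome: (B, P) with payoffs (6, 9).

(B, P)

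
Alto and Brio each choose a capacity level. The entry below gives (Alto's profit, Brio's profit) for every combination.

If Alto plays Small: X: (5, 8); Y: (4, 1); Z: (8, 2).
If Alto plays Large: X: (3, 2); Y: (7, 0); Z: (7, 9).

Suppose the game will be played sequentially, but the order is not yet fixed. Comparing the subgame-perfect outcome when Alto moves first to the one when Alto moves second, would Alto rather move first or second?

If Alto leads: Brio's best replies are Small→X, Large→Z; Alto's induced payoffs 5, 7; outcome (Large, Z), payoffs (7, 9).
If Brio leads: Alto's best replies are X→Small, Y→Large, Z→Small; Brio's induced payoffs 8, 0, 2; outcome (Small, X), payoffs (5, 8).
Alto gets 7 moving first and 5 moving second, so Alto prefers to move first.

first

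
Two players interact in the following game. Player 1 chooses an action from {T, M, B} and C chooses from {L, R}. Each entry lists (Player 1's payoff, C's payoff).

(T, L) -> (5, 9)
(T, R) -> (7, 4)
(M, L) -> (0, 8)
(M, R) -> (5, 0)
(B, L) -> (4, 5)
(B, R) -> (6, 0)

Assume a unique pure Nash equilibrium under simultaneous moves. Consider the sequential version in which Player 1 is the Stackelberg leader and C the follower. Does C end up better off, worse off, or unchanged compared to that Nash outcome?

Solve by backward induction (Player 1 leads).
- T: BR = L, leader payoff 5.
- M: BR = L, leader payoff 0.
- B: BR = L, leader payoff 4.
Maximizing over 5, 0, 4, Player 1 chooses T. Subgame-perfect outcome: (T, L) with payoffs (5, 9).
Under simultaneous play:
Player 1's best replies: L→T; R→T.
C's best replies: T→L; M→L; B→L.
Only (T, L) has each player best-responding; Nash payoffs (5, 9).
C earns 9 sequentially versus 9 at the Nash outcome: unchanged.

unchanged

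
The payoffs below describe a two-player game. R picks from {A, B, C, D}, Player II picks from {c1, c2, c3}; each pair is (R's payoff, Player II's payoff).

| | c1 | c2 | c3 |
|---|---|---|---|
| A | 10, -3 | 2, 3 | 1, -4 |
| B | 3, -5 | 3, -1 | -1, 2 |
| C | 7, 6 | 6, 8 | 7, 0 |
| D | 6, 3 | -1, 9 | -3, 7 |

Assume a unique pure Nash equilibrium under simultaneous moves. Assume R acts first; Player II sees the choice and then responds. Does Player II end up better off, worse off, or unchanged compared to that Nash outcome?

Player II best-responds to each possible R move:
- A → Player II plays c2 (best of -3, 3, -4); R gets 2.
- B → Player II plays c3 (best of -5, -1, 2); R gets -1.
- C → Player II plays c2 (best of 6, 8, 0); R gets 6.
- D → Player II plays c2 (best of 3, 9, 7); R gets -1.
Among 2, -1, 6, -1, the best is 6 at C. Subgame-perfect outcome: (C, c2) with payoffs (6, 8).
Now find the simultaneous Nash equilibrium.
R's best replies: c1→A; c2→C; c3→C.
Player II's best replies: A→c2; B→c3; C→c2; D→c2.
The unique mutual best reply is (C, c2), giving (6, 8).
Player II earns 8 sequentially versus 8 at the Nash outcome: unchanged.

unchanged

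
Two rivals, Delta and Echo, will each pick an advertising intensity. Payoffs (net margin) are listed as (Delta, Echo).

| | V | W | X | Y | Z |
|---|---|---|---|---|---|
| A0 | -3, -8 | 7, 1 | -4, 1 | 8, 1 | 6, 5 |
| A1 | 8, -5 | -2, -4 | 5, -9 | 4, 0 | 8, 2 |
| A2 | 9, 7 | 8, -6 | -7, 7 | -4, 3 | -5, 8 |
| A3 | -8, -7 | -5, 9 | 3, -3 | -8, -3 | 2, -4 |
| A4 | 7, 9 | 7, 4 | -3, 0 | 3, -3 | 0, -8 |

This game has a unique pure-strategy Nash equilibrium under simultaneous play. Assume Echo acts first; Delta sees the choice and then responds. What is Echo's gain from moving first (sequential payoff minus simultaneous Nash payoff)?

5

Backward induction with Echo moving first.
- V: BR = A2, leader payoff 7.
- W: BR = A2, leader payoff -6.
- X: BR = A1, leader payoff -9.
- Y: BR = A0, leader payoff 1.
- Z: BR = A1, leader payoff 2.
Among 7, -6, -9, 1, 2, the best is 7 at V. Subgame-perfect outcome: (A2, V) with payoffs (9, 7).
For the simultaneous game, intersect best replies.
Delta's best replies: V→A2; W→A2; X→A1; Y→A0; Z→A1.
Echo's best replies: A0→Z; A1→Z; A2→Z; A3→W; A4→V.
The unique mutual best reply is (A1, Z), giving (8, 2).
Echo's commitment gain: 7 − 2 = 5.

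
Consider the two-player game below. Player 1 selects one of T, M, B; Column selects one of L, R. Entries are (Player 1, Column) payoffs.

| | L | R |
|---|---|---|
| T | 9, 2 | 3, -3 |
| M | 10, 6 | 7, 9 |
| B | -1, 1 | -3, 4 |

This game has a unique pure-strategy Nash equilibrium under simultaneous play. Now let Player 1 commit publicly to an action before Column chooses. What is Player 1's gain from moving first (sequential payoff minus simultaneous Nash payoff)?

Column best-responds to each possible Player 1 move:
- T → Column plays L (best of 2, -3); Player 1 gets 9.
- M → Column plays R (best of 6, 9); Player 1 gets 7.
- B → Column plays R (best of 1, 4); Player 1 gets -3.
Among 9, 7, -3, the best is 9 at T. Subgame-perfect outcome: (T, L) with payoffs (9, 2).
For the simultaneous game, intersect best replies.
Player 1's best replies: L→M; R→M.
Column's best replies: T→L; M→R; B→R.
The unique mutual best reply is (M, R), giving (7, 9).
Player 1's commitment gain: 9 − 7 = 2.

2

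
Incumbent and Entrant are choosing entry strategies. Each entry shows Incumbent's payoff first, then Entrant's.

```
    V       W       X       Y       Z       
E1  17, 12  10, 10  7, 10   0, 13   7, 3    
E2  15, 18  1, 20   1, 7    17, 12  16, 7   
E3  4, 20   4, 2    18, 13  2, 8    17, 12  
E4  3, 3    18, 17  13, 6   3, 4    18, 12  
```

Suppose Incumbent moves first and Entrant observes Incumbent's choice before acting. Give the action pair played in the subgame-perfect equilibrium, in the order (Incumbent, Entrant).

(E4, W)

Backward induction with Incumbent moving first.
- E1: BR = Y, leader payoff 0.
- E2: BR = W, leader payoff 1.
- E3: BR = V, leader payoff 4.
- E4: BR = W, leader payoff 18.
Incumbent's induced payoffs are 0, 1, 4, 18, so Incumbent commits to E4. Subgame-perfect outcome: (E4, W) with payoffs (18, 17).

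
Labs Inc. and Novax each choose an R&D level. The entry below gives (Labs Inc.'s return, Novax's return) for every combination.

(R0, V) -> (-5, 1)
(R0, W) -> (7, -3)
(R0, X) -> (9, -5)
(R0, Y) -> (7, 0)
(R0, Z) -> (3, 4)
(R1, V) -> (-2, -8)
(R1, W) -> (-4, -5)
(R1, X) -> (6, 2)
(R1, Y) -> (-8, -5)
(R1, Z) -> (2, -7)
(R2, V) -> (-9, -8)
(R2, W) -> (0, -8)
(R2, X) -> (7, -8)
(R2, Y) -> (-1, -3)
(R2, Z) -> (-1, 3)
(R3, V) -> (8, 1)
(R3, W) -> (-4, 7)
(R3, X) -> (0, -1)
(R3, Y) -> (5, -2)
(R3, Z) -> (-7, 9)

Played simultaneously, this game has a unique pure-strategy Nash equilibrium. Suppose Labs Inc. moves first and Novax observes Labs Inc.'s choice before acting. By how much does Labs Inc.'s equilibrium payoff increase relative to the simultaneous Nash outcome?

Novax best-responds to each possible Labs Inc. move:
- R0 → Novax plays Z (best of 1, -3, -5, 0, 4); Labs Inc. gets 3.
- R1 → Novax plays X (best of -8, -5, 2, -5, -7); Labs Inc. gets 6.
- R2 → Novax plays Z (best of -8, -8, -8, -3, 3); Labs Inc. gets -1.
- R3 → Novax plays Z (best of 1, 7, -1, -2, 9); Labs Inc. gets -7.
Labs Inc.'s induced payoffs are 3, 6, -1, -7, so Labs Inc. commits to R1. Subgame-perfect outcome: (R1, X) with payoffs (6, 2).
For the simultaneous game, intersect best replies.
Labs Inc.'s best replies: V→R3; W→R0; X→R0; Y→R0; Z→R0.
Novax's best replies: R0→Z; R1→X; R2→Z; R3→Z.
Only (R0, Z) has each player best-responding; Nash payoffs (3, 4).
Labs Inc.'s commitment gain: 6 − 3 = 3.

3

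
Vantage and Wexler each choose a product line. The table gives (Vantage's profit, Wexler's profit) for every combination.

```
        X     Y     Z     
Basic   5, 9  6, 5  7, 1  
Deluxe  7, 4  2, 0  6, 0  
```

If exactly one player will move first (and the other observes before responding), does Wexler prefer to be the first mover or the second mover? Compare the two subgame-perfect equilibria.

If Vantage leads: Wexler's best replies are Basic→X, Deluxe→X; Vantage's induced payoffs 5, 7; outcome (Deluxe, X), payoffs (7, 4).
If Wexler leads: Vantage's best replies are X→Deluxe, Y→Basic, Z→Basic; Wexler's induced payoffs 4, 5, 1; outcome (Basic, Y), payoffs (6, 5).
Wexler gets 5 moving first and 4 moving second, so Wexler prefers to move first.

first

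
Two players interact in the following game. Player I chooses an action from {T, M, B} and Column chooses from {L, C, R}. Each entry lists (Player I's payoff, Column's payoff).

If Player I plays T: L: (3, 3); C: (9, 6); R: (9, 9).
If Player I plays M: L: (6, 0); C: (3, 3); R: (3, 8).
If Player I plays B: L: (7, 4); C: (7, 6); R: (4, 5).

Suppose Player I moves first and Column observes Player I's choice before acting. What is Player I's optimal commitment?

Backward induction with Player I moving first.
- T: Column compares 3, 6, 9 and picks R; Player I would get 9.
- M: Column compares 0, 3, 8 and picks R; Player I would get 3.
- B: Column compares 4, 6, 5 and picks C; Player I would get 7.
Player I's induced payoffs are 9, 3, 7, so Player I commits to T. Subgame-perfect outcome: (T, R) with payoffs (9, 9).

T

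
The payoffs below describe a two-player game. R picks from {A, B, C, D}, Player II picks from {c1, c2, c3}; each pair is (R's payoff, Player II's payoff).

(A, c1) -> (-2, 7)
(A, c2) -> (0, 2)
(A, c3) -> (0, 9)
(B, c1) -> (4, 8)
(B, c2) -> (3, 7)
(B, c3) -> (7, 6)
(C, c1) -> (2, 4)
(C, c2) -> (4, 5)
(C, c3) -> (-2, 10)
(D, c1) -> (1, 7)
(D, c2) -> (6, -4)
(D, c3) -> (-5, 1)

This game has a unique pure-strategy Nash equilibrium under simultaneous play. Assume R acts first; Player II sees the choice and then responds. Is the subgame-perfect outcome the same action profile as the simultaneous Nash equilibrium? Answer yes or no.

Work backward from Player II's decision.
- A → Player II plays c3 (best of 7, 2, 9); R gets 0.
- B → Player II plays c1 (best of 8, 7, 6); R gets 4.
- C → Player II plays c3 (best of 4, 5, 10); R gets -2.
- D → Player II plays c1 (best of 7, -4, 1); R gets 1.
R's induced payoffs are 0, 4, -2, 1, so R commits to B. Subgame-perfect outcome: (B, c1) with payoffs (4, 8).
Under simultaneous play:
R's best replies: c1→B; c2→D; c3→B.
Player II's best replies: A→c3; B→c1; C→c3; D→c1.
Only (B, c1) has each player best-responding; Nash payoffs (4, 8).
Sequential outcome (B, c1) coincides with the Nash profile (B, c1).

yes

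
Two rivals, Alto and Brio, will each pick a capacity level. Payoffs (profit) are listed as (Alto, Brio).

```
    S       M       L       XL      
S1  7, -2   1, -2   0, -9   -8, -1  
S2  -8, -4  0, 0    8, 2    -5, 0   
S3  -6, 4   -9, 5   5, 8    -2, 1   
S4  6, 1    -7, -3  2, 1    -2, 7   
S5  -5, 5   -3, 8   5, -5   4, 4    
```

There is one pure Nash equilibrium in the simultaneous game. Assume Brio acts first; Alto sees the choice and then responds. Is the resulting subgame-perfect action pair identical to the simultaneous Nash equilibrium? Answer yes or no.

no

Work backward from Alto's decision.
- S → Alto plays S1 (best of 7, -8, -6, 6, -5); Brio gets -2.
- M → Alto plays S1 (best of 1, 0, -9, -7, -3); Brio gets -2.
- L → Alto plays S2 (best of 0, 8, 5, 2, 5); Brio gets 2.
- XL → Alto plays S5 (best of -8, -5, -2, -2, 4); Brio gets 4.
Maximizing over -2, -2, 2, 4, Brio chooses XL. Subgame-perfect outcome: (S5, XL) with payoffs (4, 4).
For the simultaneous game, intersect best replies.
Alto's best replies: S→S1; M→S1; L→S2; XL→S5.
Brio's best replies: S1→XL; S2→L; S3→L; S4→XL; S5→M.
Only (S2, L) has each player best-responding; Nash payoffs (8, 2).
Sequential outcome (S5, XL) differs from the Nash profile (S2, L).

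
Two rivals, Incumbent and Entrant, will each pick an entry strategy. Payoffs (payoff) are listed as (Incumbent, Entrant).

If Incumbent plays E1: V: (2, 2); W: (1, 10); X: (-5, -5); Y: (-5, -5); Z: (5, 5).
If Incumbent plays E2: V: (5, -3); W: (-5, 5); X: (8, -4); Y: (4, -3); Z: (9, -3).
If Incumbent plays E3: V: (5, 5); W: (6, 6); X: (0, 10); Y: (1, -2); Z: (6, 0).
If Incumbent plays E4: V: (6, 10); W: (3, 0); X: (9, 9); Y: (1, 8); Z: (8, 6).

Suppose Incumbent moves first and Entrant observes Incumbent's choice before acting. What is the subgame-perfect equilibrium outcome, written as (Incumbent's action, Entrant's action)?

Work backward from Entrant's decision.
- E1: Entrant compares 2, 10, -5, -5, 5 and picks W; Incumbent would get 1.
- E2: Entrant compares -3, 5, -4, -3, -3 and picks W; Incumbent would get -5.
- E3: Entrant compares 5, 6, 10, -2, 0 and picks X; Incumbent would get 0.
- E4: Entrant compares 10, 0, 9, 8, 6 and picks V; Incumbent would get 6.
Among 1, -5, 0, 6, the best is 6 at E4. Subgame-perfect outcome: (E4, V) with payoffs (6, 10).

(E4, V)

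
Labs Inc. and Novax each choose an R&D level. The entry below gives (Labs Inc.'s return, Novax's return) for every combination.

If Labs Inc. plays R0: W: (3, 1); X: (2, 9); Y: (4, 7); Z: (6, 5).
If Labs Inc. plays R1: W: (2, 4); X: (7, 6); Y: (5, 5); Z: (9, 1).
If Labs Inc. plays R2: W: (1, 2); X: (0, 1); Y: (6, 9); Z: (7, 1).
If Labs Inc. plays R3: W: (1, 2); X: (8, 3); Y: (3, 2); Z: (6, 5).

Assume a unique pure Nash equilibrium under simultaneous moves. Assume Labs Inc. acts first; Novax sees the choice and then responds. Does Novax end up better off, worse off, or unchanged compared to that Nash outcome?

Solve by backward induction (Labs Inc. leads).
- R0 → Novax plays X (best of 1, 9, 7, 5); Labs Inc. gets 2.
- R1 → Novax plays X (best of 4, 6, 5, 1); Labs Inc. gets 7.
- R2 → Novax plays Y (best of 2, 1, 9, 1); Labs Inc. gets 6.
- R3 → Novax plays Z (best of 2, 3, 2, 5); Labs Inc. gets 6.
Among 2, 7, 6, 6, the best is 7 at R1. Subgame-perfect outcome: (R1, X) with payoffs (7, 6).
For the simultaneous game, intersect best replies.
Labs Inc.'s best replies: W→R0; X→R3; Y→R2; Z→R1.
Novax's best replies: R0→X; R1→X; R2→Y; R3→Z.
The unique mutual best reply is (R2, Y), giving (6, 9).
Novax earns 6 sequentially versus 9 at the Nash outcome: worse off.

worse off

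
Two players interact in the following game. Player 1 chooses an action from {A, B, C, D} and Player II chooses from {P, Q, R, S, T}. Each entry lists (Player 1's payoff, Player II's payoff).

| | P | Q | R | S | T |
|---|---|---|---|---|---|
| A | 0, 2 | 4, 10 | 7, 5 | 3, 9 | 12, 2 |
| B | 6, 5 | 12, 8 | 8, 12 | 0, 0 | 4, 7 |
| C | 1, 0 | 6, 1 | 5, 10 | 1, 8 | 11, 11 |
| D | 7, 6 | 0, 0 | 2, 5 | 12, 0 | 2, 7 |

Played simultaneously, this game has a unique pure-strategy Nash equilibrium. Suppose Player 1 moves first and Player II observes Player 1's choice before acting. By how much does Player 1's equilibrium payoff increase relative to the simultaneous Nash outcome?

Backward induction with Player 1 moving first.
- A → Player II plays Q (best of 2, 10, 5, 9, 2); Player 1 gets 4.
- B → Player II plays R (best of 5, 8, 12, 0, 7); Player 1 gets 8.
- C → Player II plays T (best of 0, 1, 10, 8, 11); Player 1 gets 11.
- D → Player II plays T (best of 6, 0, 5, 0, 7); Player 1 gets 2.
Among 4, 8, 11, 2, the best is 11 at C. Subgame-perfect outcome: (C, T) with payoffs (11, 11).
For the simultaneous game, intersect best replies.
Player 1's best replies: P→D; Q→B; R→B; S→D; T→A.
Player II's best replies: A→Q; B→R; C→T; D→T.
The unique mutual best reply is (B, R), giving (8, 12).
Player 1's commitment gain: 11 − 8 = 3.

3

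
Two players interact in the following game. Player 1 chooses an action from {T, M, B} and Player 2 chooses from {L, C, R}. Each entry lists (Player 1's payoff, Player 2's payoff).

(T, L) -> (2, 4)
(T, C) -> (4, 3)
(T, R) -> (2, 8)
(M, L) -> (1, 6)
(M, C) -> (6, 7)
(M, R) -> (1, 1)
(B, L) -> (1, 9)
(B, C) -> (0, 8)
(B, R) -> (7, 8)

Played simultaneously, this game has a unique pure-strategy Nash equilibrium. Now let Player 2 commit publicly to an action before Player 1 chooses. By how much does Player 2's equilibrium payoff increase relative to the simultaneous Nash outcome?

1

Backward induction with Player 2 moving first.
- L → Player 1 plays T (best of 2, 1, 1); Player 2 gets 4.
- C → Player 1 plays M (best of 4, 6, 0); Player 2 gets 7.
- R → Player 1 plays B (best of 2, 1, 7); Player 2 gets 8.
Among 4, 7, 8, the best is 8 at R. Subgame-perfect outcome: (B, R) with payoffs (7, 8).
For the simultaneous game, intersect best replies.
Player 1's best replies: L→T; C→M; R→B.
Player 2's best replies: T→R; M→C; B→L.
Only (M, C) has each player best-responding; Nash payoffs (6, 7).
Player 2's commitment gain: 8 − 7 = 1.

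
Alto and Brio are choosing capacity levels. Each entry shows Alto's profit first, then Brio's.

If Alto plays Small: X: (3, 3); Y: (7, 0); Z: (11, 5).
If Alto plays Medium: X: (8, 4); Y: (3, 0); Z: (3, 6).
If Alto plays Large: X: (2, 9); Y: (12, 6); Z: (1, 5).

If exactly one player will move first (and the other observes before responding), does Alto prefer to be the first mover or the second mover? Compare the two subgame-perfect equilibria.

If Alto leads: Brio's best replies are Small→Z, Medium→Z, Large→X; Alto's induced payoffs 11, 3, 2; outcome (Small, Z), payoffs (11, 5).
If Brio leads: Alto's best replies are X→Medium, Y→Large, Z→Small; Brio's induced payoffs 4, 6, 5; outcome (Large, Y), payoffs (12, 6).
Alto gets 11 moving first and 12 moving second, so Alto prefers to move second.

second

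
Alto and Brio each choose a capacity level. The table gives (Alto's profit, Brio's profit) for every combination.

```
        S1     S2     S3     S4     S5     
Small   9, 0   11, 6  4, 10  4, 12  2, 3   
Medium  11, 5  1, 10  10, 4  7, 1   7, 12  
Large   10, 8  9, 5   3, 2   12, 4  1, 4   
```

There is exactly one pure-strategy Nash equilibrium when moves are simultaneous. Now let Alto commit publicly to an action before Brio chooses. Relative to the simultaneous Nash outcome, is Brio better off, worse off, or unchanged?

worse off

Brio best-responds to each possible Alto move:
- Small: BR = S4, leader payoff 4.
- Medium: BR = S5, leader payoff 7.
- Large: BR = S1, leader payoff 10.
Maximizing over 4, 7, 10, Alto chooses Large. Subgame-perfect outcome: (Large, S1) with payoffs (10, 8).
Under simultaneous play:
Alto's best replies: S1→Medium; S2→Small; S3→Medium; S4→Large; S5→Medium.
Brio's best replies: Small→S4; Medium→S5; Large→S1.
Only (Medium, S5) has each player best-responding; Nash payoffs (7, 12).
Brio earns 8 sequentially versus 12 at the Nash outcome: worse off.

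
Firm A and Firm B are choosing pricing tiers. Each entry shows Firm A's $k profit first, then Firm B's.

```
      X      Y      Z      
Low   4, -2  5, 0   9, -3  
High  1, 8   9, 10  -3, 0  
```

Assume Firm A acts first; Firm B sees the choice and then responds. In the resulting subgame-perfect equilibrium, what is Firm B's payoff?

10

Firm B best-responds to each possible Firm A move:
- Low: Firm B compares -2, 0, -3 and picks Y; Firm A would get 5.
- High: Firm B compares 8, 10, 0 and picks Y; Firm A would get 9.
Maximizing over 5, 9, Firm A chooses High. Subgame-perfect outcome: (High, Y) with payoffs (9, 10).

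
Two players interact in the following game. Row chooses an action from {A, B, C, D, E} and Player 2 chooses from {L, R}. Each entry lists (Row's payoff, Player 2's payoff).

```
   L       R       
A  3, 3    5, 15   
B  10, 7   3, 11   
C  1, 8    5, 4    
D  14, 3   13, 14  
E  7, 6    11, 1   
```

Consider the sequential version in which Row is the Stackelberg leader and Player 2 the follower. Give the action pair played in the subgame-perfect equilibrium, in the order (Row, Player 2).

Player 2 best-responds to each possible Row move:
- A: Player 2 compares 3, 15 and picks R; Row would get 5.
- B: Player 2 compares 7, 11 and picks R; Row would get 3.
- C: Player 2 compares 8, 4 and picks L; Row would get 1.
- D: Player 2 compares 3, 14 and picks R; Row would get 13.
- E: Player 2 compares 6, 1 and picks L; Row would get 7.
Among 5, 3, 1, 13, 7, the best is 13 at D. Subgame-perfect outcome: (D, R) with payoffs (13, 14).

(D, R)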